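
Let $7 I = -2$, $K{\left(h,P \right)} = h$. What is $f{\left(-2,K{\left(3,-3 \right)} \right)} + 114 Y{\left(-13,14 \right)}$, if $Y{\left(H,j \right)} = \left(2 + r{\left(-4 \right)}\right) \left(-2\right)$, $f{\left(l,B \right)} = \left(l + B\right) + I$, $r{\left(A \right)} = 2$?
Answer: $- \frac{6379}{7} \approx -911.29$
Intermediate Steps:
$I = - \frac{2}{7}$ ($I = \frac{1}{7} \left(-2\right) = - \frac{2}{7} \approx -0.28571$)
$f{\left(l,B \right)} = - \frac{2}{7} + B + l$ ($f{\left(l,B \right)} = \left(l + B\right) - \frac{2}{7} = \left(B + l\right) - \frac{2}{7} = - \frac{2}{7} + B + l$)
$Y{\left(H,j \right)} = -8$ ($Y{\left(H,j \right)} = \left(2 + 2\right) \left(-2\right) = 4 \left(-2\right) = -8$)
$f{\left(-2,K{\left(3,-3 \right)} \right)} + 114 Y{\left(-13,14 \right)} = \left(- \frac{2}{7} + 3 - 2\right) + 114 \left(-8\right) = \frac{5}{7} - 912 = - \frac{6379}{7}$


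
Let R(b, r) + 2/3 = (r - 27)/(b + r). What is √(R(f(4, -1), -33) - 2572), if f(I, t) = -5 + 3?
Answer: I*√1133790/21 ≈ 50.705*I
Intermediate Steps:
f(I, t) = -2
R(b, r) = -⅔ + (-27 + r)/(b + r) (R(b, r) = -⅔ + (r - 27)/(b + r) = -⅔ + (-27 + r)/(b + r))
√(R(f(4, -1), -33) - 2572) = √((-81 - 33 - 2*(-2))/(3*(-2 - 33)) - 2572) = √((⅓)*(-81 - 33 + 4)/(-35) - 2572) = √((⅓)*(-1/35)*(-110) - 2572) = √(22/21 - 2572) = √(-53990/21) = I*√1133790/21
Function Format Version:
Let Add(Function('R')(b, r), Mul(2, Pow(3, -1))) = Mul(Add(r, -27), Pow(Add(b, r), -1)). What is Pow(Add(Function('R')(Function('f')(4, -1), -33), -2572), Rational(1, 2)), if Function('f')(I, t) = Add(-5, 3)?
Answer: Mul(Rational(1, 21), I, Pow(1133790, Rational(1, 2))) ≈ Mul(50.705, I)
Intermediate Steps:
Function('f')(I, t) = -2
Function('R')(b, r) = Add(Rational(-2, 3), Mul(Pow(Add(b, r), -1), Add(-27, r))) (Function('R')(b, r) = Add(Rational(-2, 3), Mul(Add(r, -27), Pow(Add(b, r), -1))) = Add(Rational(-2, 3), Mul(Add(-27, r), Pow(Add(b, r), -1))) = Add(Rational(-2, 3), Mul(Pow(Add(b, r), -1), Add(-27, r))))
Pow(Add(Function('R')(Function('f')(4, -1), -33), -2572), Rational(1, 2)) = Pow(Add(Mul(Rational(1, 3), Pow(Add(-2, -33), -1), Add(-81, -33, Mul(-2, -2))), -2572), Rational(1, 2)) = Pow(Add(Mul(Rational(1, 3), Pow(-35, -1), Add(-81, -33, 4)), -2572), Rational(1, 2)) = Pow(Add(Mul(Rational(1, 3), Rational(-1, 35), -110), -2572), Rational(1, 2)) = Pow(Add(Rational(22, 21), -2572), Rational(1, 2)) = Pow(Rational(-53990, 21), Rational(1, 2)) = Mul(Rational(1, 21), I, Pow(1133790, Rational(1, 2)))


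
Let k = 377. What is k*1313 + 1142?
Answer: 496143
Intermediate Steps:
k*1313 + 1142 = 377*1313 + 1142 = 495001 + 1142 = 496143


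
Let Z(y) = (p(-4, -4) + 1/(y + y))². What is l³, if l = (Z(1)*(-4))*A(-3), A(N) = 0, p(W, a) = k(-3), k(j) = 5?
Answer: 0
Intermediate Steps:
p(W, a) = 5
Z(y) = (5 + 1/(2*y))² (Z(y) = (5 + 1/(y + y))² = (5 + 1/(2*y))²)
l = 0 (l = (((¼)*(1 + 10*1)²/1²)*(-4))*0 = (((¼)*1*(1 + 10)²)*(-4))*0 = (((¼)*1*11²)*(-4))*0 = (((¼)*1*121)*(-4))*0 = ((121/4)*(-4))*0 = -121*0 = 0)
l³ = 0³ = 0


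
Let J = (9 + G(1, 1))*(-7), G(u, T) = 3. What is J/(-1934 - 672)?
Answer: 42/1303 ≈ 0.032233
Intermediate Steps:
J = -84 (J = (9 + 3)*(-7) = 12*(-7) = -84)
J/(-1934 - 672) = -84/(-1934 - 672) = -84/(-2606) = -84*(-1/2606) = 42/1303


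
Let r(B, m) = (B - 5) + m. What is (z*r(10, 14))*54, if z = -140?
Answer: -143640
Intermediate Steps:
r(B, m) = -5 + B + m (r(B, m) = (-5 + B) + m = -5 + B + m)
(z*r(10, 14))*54 = -140*(-5 + 10 + 14)*54 = -140*19*54 = -2660*54 = -143640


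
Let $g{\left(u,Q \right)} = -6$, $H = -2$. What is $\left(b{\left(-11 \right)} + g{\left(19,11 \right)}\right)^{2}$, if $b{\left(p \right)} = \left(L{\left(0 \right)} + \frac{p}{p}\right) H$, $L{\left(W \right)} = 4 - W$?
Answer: $256$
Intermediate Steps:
$b{\left(p \right)} = -10$ ($b{\left(p \right)} = \left(\left(4 - 0\right) + \frac{p}{p}\right) \left(-2\right) = \left(\left(4 + 0\right) + 1\right) \left(-2\right) = \left(4 + 1\right) \left(-2\right) = 5 \left(-2\right) = -10$)
$\left(b{\left(-11 \right)} + g{\left(19,11 \right)}\right)^{2} = \left(-10 - 6\right)^{2} = \left(-16\right)^{2} = 256$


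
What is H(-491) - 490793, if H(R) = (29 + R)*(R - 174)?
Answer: -183563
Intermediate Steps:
H(R) = (-174 + R)*(29 + R) (H(R) = (29 + R)*(-174 + R) = (-174 + R)*(29 + R))
H(-491) - 490793 = (-5046 + (-491)² - 145*(-491)) - 490793 = (-5046 + 241081 + 71195) - 490793 = 307230 - 490793 = -183563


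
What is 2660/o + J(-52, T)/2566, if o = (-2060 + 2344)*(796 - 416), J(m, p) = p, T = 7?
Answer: 9975/364372 ≈ 0.027376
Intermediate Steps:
o = 107920 (o = 284*380 = 107920)
2660/o + J(-52, T)/2566 = 2660/107920 + 7/2566 = 2660*(1/107920) + 7*(1/2566) = 7/284 + 7/2566 = 9975/364372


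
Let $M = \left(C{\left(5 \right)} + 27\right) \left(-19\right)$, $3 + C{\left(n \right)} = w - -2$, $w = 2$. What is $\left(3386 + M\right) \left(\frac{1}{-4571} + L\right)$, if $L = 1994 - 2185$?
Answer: $- \frac{2491718948}{4571} \approx -5.4512 \cdot 10^{5}$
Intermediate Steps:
$C{\left(n \right)} = 1$ ($C{\left(n \right)} = -3 + \left(2 - -2\right) = -3 + \left(2 + 2\right) = -3 + 4 = 1$)
$L = -191$ ($L = 1994 - 2185 = -191$)
$M = -532$ ($M = \left(1 + 27\right) \left(-19\right) = 28 \left(-19\right) = -532$)
$\left(3386 + M\right) \left(\frac{1}{-4571} + L\right) = \left(3386 - 532\right) \left(\frac{1}{-4571} - 191\right) = 2854 \left(- \frac{1}{4571} - 191\right) = 2854 \left(- \frac{873062}{4571}\right) = - \frac{2491718948}{4571}$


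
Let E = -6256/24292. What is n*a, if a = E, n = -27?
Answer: 42228/6073 ≈ 6.9534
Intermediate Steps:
E = -1564/6073 (E = -6256*1/24292 = -1564/6073 ≈ -0.25753)
a = -1564/6073 ≈ -0.25753
n*a = -27*(-1564/6073) = 42228/6073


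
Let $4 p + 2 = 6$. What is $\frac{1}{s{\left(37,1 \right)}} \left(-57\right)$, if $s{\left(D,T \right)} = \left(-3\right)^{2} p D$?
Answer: $- \frac{19}{111} \approx -0.17117$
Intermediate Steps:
$p = 1$ ($p = - \frac{1}{2} + \frac{1}{4} \cdot 6 = - \frac{1}{2} + \frac{3}{2} = 1$)
$s{\left(D,T \right)} = 9 D$ ($s{\left(D,T \right)} = \left(-3\right)^{2} \cdot 1 D = 9 \cdot 1 D = 9 D$)
$\frac{1}{s{\left(37,1 \right)}} \left(-57\right) = \frac{1}{9 \cdot 37} \left(-57\right) = \frac{1}{333} \left(-57\right) = - \frac{19}{111}$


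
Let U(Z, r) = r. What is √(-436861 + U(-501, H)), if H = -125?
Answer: 3*I*√48554 ≈ 661.05*I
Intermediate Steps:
√(-436861 + U(-501, H)) = √(-436861 - 125) = √(-436986) = 3*I*√48554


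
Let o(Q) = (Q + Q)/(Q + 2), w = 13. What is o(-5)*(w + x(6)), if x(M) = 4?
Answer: 170/3 ≈ 56.667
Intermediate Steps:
o(Q) = 2*Q/(2 + Q) (o(Q) = (2*Q)/(2 + Q) = 2*Q/(2 + Q))
o(-5)*(w + x(6)) = (2*(-5)/(2 - 5))*(13 + 4) = (2*(-5)/(-3))*17 = (2*(-5)*(-1/3))*17 = (10/3)*17 = 170/3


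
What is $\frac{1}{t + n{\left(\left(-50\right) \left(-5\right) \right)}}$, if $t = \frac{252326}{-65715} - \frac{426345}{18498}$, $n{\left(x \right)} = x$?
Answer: $\frac{405198690}{90404743159} \approx 0.0044821$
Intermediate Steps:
$t = - \frac{10894929341}{405198690}$ ($t = 252326 \left(- \frac{1}{65715}\right) - \frac{142115}{6166} = - \frac{252326}{65715} - \frac{142115}{6166} = - \frac{10894929341}{405198690} \approx -26.888$)
$\frac{1}{t + n{\left(\left(-50\right) \left(-5\right) \right)}} = \frac{1}{- \frac{10894929341}{405198690} - -250} = \frac{1}{- \frac{10894929341}{405198690} + 250} = \frac{1}{\frac{90404743159}{405198690}} = \frac{405198690}{90404743159}$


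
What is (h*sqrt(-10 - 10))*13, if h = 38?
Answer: 988*I*sqrt(5) ≈ 2209.2*I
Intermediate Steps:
(h*sqrt(-10 - 10))*13 = (38*sqrt(-10 - 10))*13 = (38*sqrt(-20))*13 = (38*(2*I*sqrt(5)))*13 = (76*I*sqrt(5))*13 = 988*I*sqrt(5)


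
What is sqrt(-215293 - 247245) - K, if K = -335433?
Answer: 335433 + I*sqrt(462538) ≈ 3.3543e+5 + 680.1*I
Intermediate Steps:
sqrt(-215293 - 247245) - K = sqrt(-215293 - 247245) - 1*(-335433) = sqrt(-462538) + 335433 = I*sqrt(462538) + 335433 = 335433 + I*sqrt(462538)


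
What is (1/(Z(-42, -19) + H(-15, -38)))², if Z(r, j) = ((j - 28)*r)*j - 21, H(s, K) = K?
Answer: 1/1411129225 ≈ 7.0865e-10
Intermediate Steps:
Z(r, j) = -21 + j*r*(-28 + j) (Z(r, j) = ((-28 + j)*r)*j - 21 = (r*(-28 + j))*j - 21 = j*r*(-28 + j) - 21 = -21 + j*r*(-28 + j))
(1/(Z(-42, -19) + H(-15, -38)))² = (1/((-21 - 42*(-19)² - 28*(-19)*(-42)) - 38))² = (1/((-21 - 42*361 - 22344) - 38))² = (1/((-21 - 15162 - 22344) - 38))² = (1/(-37527 - 38))² = (1/(-37565))² = (-1/37565)² = 1/1411129225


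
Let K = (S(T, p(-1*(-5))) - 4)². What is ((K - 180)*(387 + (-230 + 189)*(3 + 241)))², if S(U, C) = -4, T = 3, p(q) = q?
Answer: 1244500887184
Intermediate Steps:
K = 64 (K = (-4 - 4)² = (-8)² = 64)
((K - 180)*(387 + (-230 + 189)*(3 + 241)))² = ((64 - 180)*(387 + (-230 + 189)*(3 + 241)))² = (-116*(387 - 41*244))² = (-116*(387 - 10004))² = (-116*(-9617))² = 1115572² = 1244500887184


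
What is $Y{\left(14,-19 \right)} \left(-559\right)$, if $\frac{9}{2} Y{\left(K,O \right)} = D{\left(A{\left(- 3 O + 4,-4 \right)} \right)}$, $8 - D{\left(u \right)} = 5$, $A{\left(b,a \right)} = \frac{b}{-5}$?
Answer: $- \frac{1118}{3} \approx -372.67$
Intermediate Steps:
$A{\left(b,a \right)} = - \frac{b}{5}$ ($A{\left(b,a \right)} = b \left(- \frac{1}{5}\right) = - \frac{b}{5}$)
$D{\left(u \right)} = 3$ ($D{\left(u \right)} = 8 - 5 = 3$)
$Y{\left(K,O \right)} = \frac{2}{3}$ ($Y{\left(K,O \right)} = \frac{2}{9} \cdot 3 = \frac{2}{3}$)
$Y{\left(14,-19 \right)} \left(-559\right) = \frac{2}{3} \left(-559\right) = - \frac{1118}{3}$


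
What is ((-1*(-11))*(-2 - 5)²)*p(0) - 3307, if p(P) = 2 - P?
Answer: -2229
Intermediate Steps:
((-1*(-11))*(-2 - 5)²)*p(0) - 3307 = ((-1*(-11))*(-2 - 5)²)*(2 - 1*0) - 3307 = (11*(-7)²)*(2 + 0) - 3307 = (11*49)*2 - 3307 = 539*2 - 3307 = 1078 - 3307 = -2229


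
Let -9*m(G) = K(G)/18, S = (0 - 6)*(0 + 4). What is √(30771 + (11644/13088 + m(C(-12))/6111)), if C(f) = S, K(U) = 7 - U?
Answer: √27681386663203806694/29992788 ≈ 175.42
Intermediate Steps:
S = -24 (S = -6*4 = -24)
C(f) = -24
m(G) = -7/162 + G/162 (m(G) = -(7 - G)/(9*18) = -(7/18 - G/18)/9 = -7/162 + G/162)
√(30771 + (11644/13088 + m(C(-12))/6111)) = √(30771 + (11644/13088 + (-7/162 + (1/162)*(-24))/6111)) = √(30771 + (11644*(1/13088) + (-7/162 - 4/27)*(1/6111))) = √(30771 + (2911/3272 - 31/162*1/6111)) = √(30771 + (2911/3272 - 31/989982)) = √(30771 + 1440868085/1619610552) = √(49838477163677/1619610552) = √27681386663203806694/29992788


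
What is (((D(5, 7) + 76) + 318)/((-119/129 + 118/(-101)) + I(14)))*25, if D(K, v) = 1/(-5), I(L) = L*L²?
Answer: 25654101/7144867 ≈ 3.5906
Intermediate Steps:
I(L) = L³
D(K, v) = -⅕
(((D(5, 7) + 76) + 318)/((-119/129 + 118/(-101)) + I(14)))*25 = (((-⅕ + 76) + 318)/((-119/129 + 118/(-101)) + 14³))*25 = ((379/5 + 318)/((-119*1/129 + 118*(-1/101)) + 2744))*25 = (1969/(5*((-119/129 - 118/101) + 2744)))*25 = (1969/(5*(-27241/13029 + 2744)))*25 = (1969/(5*(35724335/13029)))*25 = ((1969/5)*(13029/35724335))*25 = (25654101/178621675)*25 = 25654101/7144867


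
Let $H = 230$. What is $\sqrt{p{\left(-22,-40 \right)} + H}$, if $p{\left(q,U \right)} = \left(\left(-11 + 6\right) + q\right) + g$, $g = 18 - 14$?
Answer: $3 \sqrt{23} \approx 14.387$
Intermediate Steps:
$g = 4$ ($g = 18 - 14 = 4$)
$p{\left(q,U \right)} = -1 + q$ ($p{\left(q,U \right)} = \left(\left(-11 + 6\right) + q\right) + 4 = \left(-5 + q\right) + 4 = -1 + q$)
$\sqrt{p{\left(-22,-40 \right)} + H} = \sqrt{\left(-1 - 22\right) + 230} = \sqrt{-23 + 230} = \sqrt{207} = 3 \sqrt{23}$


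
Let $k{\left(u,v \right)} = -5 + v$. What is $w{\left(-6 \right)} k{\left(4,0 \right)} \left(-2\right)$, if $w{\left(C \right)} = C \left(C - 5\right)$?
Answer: $660$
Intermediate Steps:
$w{\left(C \right)} = C \left(-5 + C\right)$
$w{\left(-6 \right)} k{\left(4,0 \right)} \left(-2\right) = - 6 \left(-5 - 6\right) \left(-5 + 0\right) \left(-2\right) = \left(-6\right) \left(-11\right) \left(-5\right) \left(-2\right) = 66 \left(-5\right) \left(-2\right) = \left(-330\right) \left(-2\right) = 660$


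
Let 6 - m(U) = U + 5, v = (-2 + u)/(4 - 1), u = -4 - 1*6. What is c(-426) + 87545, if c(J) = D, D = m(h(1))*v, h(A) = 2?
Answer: 87549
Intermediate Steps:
u = -10 (u = -4 - 6 = -10)
v = -4 (v = (-2 - 10)/(4 - 1) = -12/3 = -12*⅓ = -4)
m(U) = 1 - U (m(U) = 6 - (U + 5) = 6 - (5 + U) = 6 + (-5 - U) = 1 - U)
D = 4 (D = (1 - 1*2)*(-4) = (1 - 2)*(-4) = -1*(-4) = 4)
c(J) = 4
c(-426) + 87545 = 4 + 87545 = 87549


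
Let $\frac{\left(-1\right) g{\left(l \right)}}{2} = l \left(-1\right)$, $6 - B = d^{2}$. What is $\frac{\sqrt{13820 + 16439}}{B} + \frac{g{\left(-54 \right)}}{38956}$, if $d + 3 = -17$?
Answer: $- \frac{27}{9739} - \frac{\sqrt{30259}}{394} \approx -0.44427$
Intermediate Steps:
$d = -20$ ($d = -3 - 17 = -20$)
$B = -394$ ($B = 6 - \left(-20\right)^{2} = 6 - 400 = -394$)
$g{\left(l \right)} = 2 l$ ($g{\left(l \right)} = - 2 l \left(-1\right) = - 2 \left(- l\right) = 2 l$)
$\frac{\sqrt{13820 + 16439}}{B} + \frac{g{\left(-54 \right)}}{38956} = \frac{\sqrt{13820 + 16439}}{-394} + \frac{2 \left(-54\right)}{38956} = \sqrt{30259} \left(- \frac{1}{394}\right) - \frac{27}{9739} = - \frac{\sqrt{30259}}{394} - \frac{27}{9739} = - \frac{27}{9739} - \frac{\sqrt{30259}}{394}$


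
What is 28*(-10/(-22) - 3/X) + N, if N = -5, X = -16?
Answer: 571/44 ≈ 12.977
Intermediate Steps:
28*(-10/(-22) - 3/X) + N = 28*(-10/(-22) - 3/(-16)) - 5 = 28*(-10*(-1/22) - 3*(-1/16)) - 5 = 28*(5/11 + 3/16) - 5 = 28*(113/176) - 5 = 791/44 - 5 = 571/44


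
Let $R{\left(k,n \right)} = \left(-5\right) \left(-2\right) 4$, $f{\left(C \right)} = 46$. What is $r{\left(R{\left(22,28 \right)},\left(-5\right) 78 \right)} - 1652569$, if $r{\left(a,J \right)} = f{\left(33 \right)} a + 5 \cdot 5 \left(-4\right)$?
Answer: $-1650829$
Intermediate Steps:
$R{\left(k,n \right)} = 40$ ($R{\left(k,n \right)} = 10 \cdot 4 = 40$)
$r{\left(a,J \right)} = -100 + 46 a$ ($r{\left(a,J \right)} = 46 a + 5 \cdot 5 \left(-4\right) = 46 a + 25 \left(-4\right) = 46 a - 100 = -100 + 46 a$)
$r{\left(R{\left(22,28 \right)},\left(-5\right) 78 \right)} - 1652569 = \left(-100 + 46 \cdot 40\right) - 1652569 = \left(-100 + 1840\right) - 1652569 = 1740 - 1652569 = -1650829$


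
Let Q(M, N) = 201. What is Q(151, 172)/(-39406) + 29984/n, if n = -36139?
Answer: -1188813443/1424093434 ≈ -0.83479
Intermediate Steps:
Q(151, 172)/(-39406) + 29984/n = 201/(-39406) + 29984/(-36139) = 201*(-1/39406) + 29984*(-1/36139) = -201/39406 - 29984/36139 = -1188813443/1424093434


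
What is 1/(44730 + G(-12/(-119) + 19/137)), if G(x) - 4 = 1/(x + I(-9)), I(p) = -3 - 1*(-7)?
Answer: 69117/3091896181 ≈ 2.2354e-5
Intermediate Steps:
I(p) = 4 (I(p) = -3 + 7 = 4)
G(x) = 4 + 1/(4 + x) (G(x) = 4 + 1/(x + 4) = 4 + 1/(4 + x))
1/(44730 + G(-12/(-119) + 19/137)) = 1/(44730 + (17 + 4*(-12/(-119) + 19/137))/(4 + (-12/(-119) + 19/137))) = 1/(44730 + (17 + 4*(-12*(-1/119) + 19*(1/137)))/(4 + (-12*(-1/119) + 19*(1/137)))) = 1/(44730 + (17 + 4*(12/119 + 19/137))/(4 + (12/119 + 19/137))) = 1/(44730 + (17 + 4*(3905/16303))/(4 + 3905/16303)) = 1/(44730 + (17 + 15620/16303)/(69117/16303)) = 1/(44730 + (16303/69117)*(292771/16303)) = 1/(44730 + 292771/69117) = 1/(3091896181/69117) = 69117/3091896181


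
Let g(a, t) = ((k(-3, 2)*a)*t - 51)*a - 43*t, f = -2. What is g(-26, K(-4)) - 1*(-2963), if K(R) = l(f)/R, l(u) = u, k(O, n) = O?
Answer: 6507/2 ≈ 3253.5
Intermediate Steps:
K(R) = -2/R
g(a, t) = -43*t + a*(-51 - 3*a*t) (g(a, t) = ((-3*a)*t - 51)*a - 43*t = (-3*a*t - 51)*a - 43*t = (-51 - 3*a*t)*a - 43*t = a*(-51 - 3*a*t) - 43*t = -43*t + a*(-51 - 3*a*t))
g(-26, K(-4)) - 1*(-2963) = (-51*(-26) - (-86)/(-4) - 3*(-2/(-4))*(-26)²) - 1*(-2963) = (1326 - (-86)*(-1)/4 - 3*(-2*(-¼))*676) + 2963 = (1326 - 43*½ - 3*½*676) + 2963 = (1326 - 43/2 - 1014) + 2963 = 581/2 + 2963 = 6507/2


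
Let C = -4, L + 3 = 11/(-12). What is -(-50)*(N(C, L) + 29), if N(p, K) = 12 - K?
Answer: 13475/6 ≈ 2245.8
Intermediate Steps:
L = -47/12 (L = -3 + 11/(-12) = -3 + 11*(-1/12) = -3 - 11/12 = -47/12 ≈ -3.9167)
-(-50)*(N(C, L) + 29) = -(-50)*((12 - 1*(-47/12)) + 29) = -(-50)*((12 + 47/12) + 29) = -(-50)*(191/12 + 29) = -(-50)*539/12 = -1*(-13475/6) = 13475/6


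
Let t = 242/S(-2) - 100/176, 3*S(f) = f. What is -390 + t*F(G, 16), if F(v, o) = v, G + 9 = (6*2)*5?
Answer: -833007/44 ≈ -18932.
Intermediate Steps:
G = 51 (G = -9 + (6*2)*5 = -9 + 12*5 = -9 + 60 = 51)
S(f) = f/3
t = -15997/44 (t = 242/(((⅓)*(-2))) - 100/176 = 242/(-⅔) - 100*1/176 = 242*(-3/2) - 25/44 = -363 - 25/44 = -15997/44 ≈ -363.57)
-390 + t*F(G, 16) = -390 - 15997/44*51 = -390 - 815847/44 = -833007/44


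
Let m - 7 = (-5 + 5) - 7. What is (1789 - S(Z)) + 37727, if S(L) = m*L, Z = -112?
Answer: 39516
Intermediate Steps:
m = 0 (m = 7 + ((-5 + 5) - 7) = 7 + (0 - 7) = 7 - 7 = 0)
S(L) = 0 (S(L) = 0*L = 0)
(1789 - S(Z)) + 37727 = (1789 - 1*0) + 37727 = (1789 + 0) + 37727 = 1789 + 37727 = 39516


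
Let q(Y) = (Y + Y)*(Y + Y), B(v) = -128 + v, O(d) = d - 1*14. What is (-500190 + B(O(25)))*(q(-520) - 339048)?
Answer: -371503963464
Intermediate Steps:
O(d) = -14 + d (O(d) = d - 14 = -14 + d)
q(Y) = 4*Y² (q(Y) = (2*Y)*(2*Y) = 4*Y²)
(-500190 + B(O(25)))*(q(-520) - 339048) = (-500190 + (-128 + (-14 + 25)))*(4*(-520)² - 339048) = (-500190 + (-128 + 11))*(4*270400 - 339048) = (-500190 - 117)*(1081600 - 339048) = -500307*742552 = -371503963464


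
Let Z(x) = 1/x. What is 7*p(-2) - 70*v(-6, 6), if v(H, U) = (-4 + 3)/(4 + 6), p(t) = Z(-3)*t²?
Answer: -7/3 ≈ -2.3333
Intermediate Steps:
p(t) = -t²/3 (p(t) = t²/(-3) = -t²/3)
v(H, U) = -⅒ (v(H, U) = -1/10 = -1*⅒ = -⅒)
7*p(-2) - 70*v(-6, 6) = 7*(-⅓*(-2)²) - 70*(-⅒) = 7*(-⅓*4) + 7 = 7*(-4/3) + 7 = -28/3 + 7 = -7/3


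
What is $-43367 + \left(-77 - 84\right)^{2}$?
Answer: $-17446$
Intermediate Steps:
$-43367 + \left(-77 - 84\right)^{2} = -43367 + \left(-161\right)^{2} = -43367 + 25921 = -17446$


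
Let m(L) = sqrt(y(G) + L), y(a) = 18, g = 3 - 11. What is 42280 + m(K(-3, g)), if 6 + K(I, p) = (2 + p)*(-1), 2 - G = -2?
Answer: 42280 + 3*sqrt(2) ≈ 42284.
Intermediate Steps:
G = 4 (G = 2 - 1*(-2) = 2 + 2 = 4)
g = -8
K(I, p) = -8 - p (K(I, p) = -6 + (2 + p)*(-1) = -6 + (-2 - p) = -8 - p)
m(L) = sqrt(18 + L)
42280 + m(K(-3, g)) = 42280 + sqrt(18 + (-8 - 1*(-8))) = 42280 + sqrt(18 + (-8 + 8)) = 42280 + sqrt(18 + 0) = 42280 + sqrt(18) = 42280 + 3*sqrt(2)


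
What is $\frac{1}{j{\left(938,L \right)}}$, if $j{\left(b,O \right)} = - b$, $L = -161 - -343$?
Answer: $- \frac{1}{938} \approx -0.0010661$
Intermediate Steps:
$L = 182$ ($L = -161 + 343 = 182$)
$\frac{1}{j{\left(938,L \right)}} = \frac{1}{\left(-1\right) 938} = \frac{1}{-938} = - \frac{1}{938}$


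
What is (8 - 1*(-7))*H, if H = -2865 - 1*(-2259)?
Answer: -9090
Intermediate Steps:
H = -606 (H = -2865 + 2259 = -606)
(8 - 1*(-7))*H = (8 - 1*(-7))*(-606) = (8 + 7)*(-606) = 15*(-606) = -9090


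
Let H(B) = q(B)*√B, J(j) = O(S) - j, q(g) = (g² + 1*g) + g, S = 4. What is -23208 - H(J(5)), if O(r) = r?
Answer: -23208 + I ≈ -23208.0 + 1.0*I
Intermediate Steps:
q(g) = g² + 2*g (q(g) = (g² + g) + g = (g + g²) + g = g² + 2*g)
J(j) = 4 - j
H(B) = B^(3/2)*(2 + B) (H(B) = (B*(2 + B))*√B = B^(3/2)*(2 + B))
-23208 - H(J(5)) = -23208 - (4 - 1*5)^(3/2)*(2 + (4 - 1*5)) = -23208 - (4 - 5)^(3/2)*(2 + (4 - 5)) = -23208 - (-1)^(3/2)*(2 - 1) = -23208 - (-I) = -23208 - (-1)*I = -23208 + I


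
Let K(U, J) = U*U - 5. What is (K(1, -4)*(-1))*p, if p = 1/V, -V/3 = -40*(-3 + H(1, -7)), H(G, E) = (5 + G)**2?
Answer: 1/990 ≈ 0.0010101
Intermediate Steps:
V = 3960 (V = -(-120)*(-3 + (5 + 1)**2) = -(-120)*(-3 + 6**2) = -(-120)*(-3 + 36) = -(-120)*33 = -3*(-1320) = 3960)
K(U, J) = -5 + U**2 (K(U, J) = U**2 - 5 = -5 + U**2)
p = 1/3960 ≈ 0.00025253
(K(1, -4)*(-1))*p = ((-5 + 1**2)*(-1))*(1/3960) = ((-5 + 1)*(-1))*(1/3960) = -4*(-1)*(1/3960) = 4*(1/3960) = 1/990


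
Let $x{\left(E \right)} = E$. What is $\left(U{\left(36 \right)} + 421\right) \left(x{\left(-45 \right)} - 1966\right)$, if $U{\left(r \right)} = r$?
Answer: $-919027$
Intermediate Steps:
$\left(U{\left(36 \right)} + 421\right) \left(x{\left(-45 \right)} - 1966\right) = \left(36 + 421\right) \left(-45 - 1966\right) = 457 \left(-45 - 1966\right) = 457 \left(-2011\right) = -919027$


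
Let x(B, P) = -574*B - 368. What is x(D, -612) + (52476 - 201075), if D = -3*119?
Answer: 55951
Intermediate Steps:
D = -357
x(B, P) = -368 - 574*B
x(D, -612) + (52476 - 201075) = (-368 - 574*(-357)) + (52476 - 201075) = (-368 + 204918) - 148599 = 204550 - 148599 = 55951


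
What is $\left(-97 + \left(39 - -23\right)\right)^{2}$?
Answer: $1225$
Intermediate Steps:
$\left(-97 + \left(39 - -23\right)\right)^{2} = \left(-97 + \left(39 + 23\right)\right)^{2} = \left(-97 + 62\right)^{2} = \left(-35\right)^{2} = 1225$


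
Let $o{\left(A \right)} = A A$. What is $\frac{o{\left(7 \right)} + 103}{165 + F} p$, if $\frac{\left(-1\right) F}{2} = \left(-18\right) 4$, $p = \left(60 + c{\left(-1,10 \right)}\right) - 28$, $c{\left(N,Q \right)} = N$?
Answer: $\frac{4712}{309} \approx 15.249$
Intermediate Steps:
$o{\left(A \right)} = A^{2}$
$p = 31$ ($p = \left(60 - 1\right) - 28 = 59 - 28 = 31$)
$F = 144$ ($F = - 2 \left(\left(-18\right) 4\right) = \left(-2\right) \left(-72\right) = 144$)
$\frac{o{\left(7 \right)} + 103}{165 + F} p = \frac{7^{2} + 103}{165 + 144} \cdot 31 = \frac{49 + 103}{309} \cdot 31 = 152 \cdot \frac{1}{309} \cdot 31 = \frac{152}{309} \cdot 31 = \frac{4712}{309}$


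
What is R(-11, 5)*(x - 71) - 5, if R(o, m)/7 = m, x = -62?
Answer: -4660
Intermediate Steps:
R(o, m) = 7*m
R(-11, 5)*(x - 71) - 5 = (7*5)*(-62 - 71) - 5 = 35*(-133) - 5 = -4655 - 5 = -4660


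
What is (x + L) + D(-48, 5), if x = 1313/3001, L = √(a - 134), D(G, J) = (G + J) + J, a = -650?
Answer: -112725/3001 + 28*I ≈ -37.563 + 28.0*I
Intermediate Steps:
D(G, J) = G + 2*J
L = 28*I (L = √(-650 - 134) = √(-784) = 28*I ≈ 28.0*I)
x = 1313/3001 (x = 1313*(1/3001) = 1313/3001 ≈ 0.43752)
(x + L) + D(-48, 5) = (1313/3001 + 28*I) + (-48 + 2*5) = (1313/3001 + 28*I) + (-48 + 10) = (1313/3001 + 28*I) - 38 = -112725/3001 + 28*I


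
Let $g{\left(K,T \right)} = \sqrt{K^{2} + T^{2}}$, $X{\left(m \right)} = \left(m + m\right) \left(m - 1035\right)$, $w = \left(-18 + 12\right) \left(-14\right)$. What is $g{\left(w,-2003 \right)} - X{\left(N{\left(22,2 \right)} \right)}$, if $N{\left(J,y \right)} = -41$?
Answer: $-88232 + \sqrt{4019065} \approx -86227.0$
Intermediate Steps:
$w = 84$ ($w = \left(-6\right) \left(-14\right) = 84$)
$X{\left(m \right)} = 2 m \left(-1035 + m\right)$
$g{\left(w,-2003 \right)} - X{\left(N{\left(22,2 \right)} \right)} = \sqrt{84^{2} + \left(-2003\right)^{2}} - 2 \left(-41\right) \left(-1035 - 41\right) = \sqrt{7056 + 4012009} - 2 \left(-41\right) \left(-1076\right) = \sqrt{4019065} - 88232 = -88232 + \sqrt{4019065}$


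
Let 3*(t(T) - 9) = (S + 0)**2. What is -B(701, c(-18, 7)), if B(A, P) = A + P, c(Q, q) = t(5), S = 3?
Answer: -713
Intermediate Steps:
t(T) = 12 (t(T) = 9 + (3 + 0)**2/3 = 9 + (1/3)*3**2 = 9 + (1/3)*9 = 9 + 3 = 12)
c(Q, q) = 12
-B(701, c(-18, 7)) = -(701 + 12) = -1*713 = -713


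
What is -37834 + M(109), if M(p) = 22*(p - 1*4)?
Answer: -35524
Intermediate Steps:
M(p) = -88 + 22*p (M(p) = 22*(p - 4) = 22*(-4 + p) = -88 + 22*p)
-37834 + M(109) = -37834 + (-88 + 22*109) = -37834 + (-88 + 2398) = -37834 + 2310 = -35524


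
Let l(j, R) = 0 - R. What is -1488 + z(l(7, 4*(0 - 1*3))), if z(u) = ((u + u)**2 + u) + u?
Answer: -888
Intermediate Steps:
l(j, R) = -R
z(u) = 2*u + 4*u**2 (z(u) = ((2*u)**2 + u) + u = (4*u**2 + u) + u = (u + 4*u**2) + u = 2*u + 4*u**2)
-1488 + z(l(7, 4*(0 - 1*3))) = -1488 + 2*(-4*(0 - 1*3))*(1 + 2*(-4*(0 - 1*3))) = -1488 + 2*(-4*(0 - 3))*(1 + 2*(-4*(0 - 3))) = -1488 + 2*(-4*(-3))*(1 + 2*(-4*(-3))) = -1488 + 2*(-1*(-12))*(1 + 2*(-1*(-12))) = -1488 + 2*12*(1 + 2*12) = -1488 + 2*12*(1 + 24) = -1488 + 2*12*25 = -1488 + 600 = -888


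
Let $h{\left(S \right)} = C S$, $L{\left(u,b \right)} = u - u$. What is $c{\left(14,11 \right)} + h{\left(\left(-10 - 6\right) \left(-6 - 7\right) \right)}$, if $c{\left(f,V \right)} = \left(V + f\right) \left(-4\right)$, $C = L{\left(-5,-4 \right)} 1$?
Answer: $-100$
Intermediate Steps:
$L{\left(u,b \right)} = 0$
$C = 0$ ($C = 0 \cdot 1 = 0$)
$h{\left(S \right)} = 0$ ($h{\left(S \right)} = 0 S = 0$)
$c{\left(f,V \right)} = - 4 V - 4 f$
$c{\left(14,11 \right)} + h{\left(\left(-10 - 6\right) \left(-6 - 7\right) \right)} = \left(\left(-4\right) 11 - 56\right) + 0 = \left(-44 - 56\right) + 0 = -100 + 0 = -100$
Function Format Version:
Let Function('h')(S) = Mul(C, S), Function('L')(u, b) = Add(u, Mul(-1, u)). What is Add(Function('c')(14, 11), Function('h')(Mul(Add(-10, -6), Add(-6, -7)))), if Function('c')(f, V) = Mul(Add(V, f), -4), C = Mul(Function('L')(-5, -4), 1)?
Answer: -100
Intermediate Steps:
Function('L')(u, b) = 0
C = 0 (C = Mul(0, 1) = 0)
Function('h')(S) = 0 (Function('h')(S) = Mul(0, S) = 0)
Function('c')(f, V) = Add(Mul(-4, V), Mul(-4, f))
Add(Function('c')(14, 11), Function('h')(Mul(Add(-10, -6), Add(-6, -7)))) = Add(Add(Mul(-4, 11), Mul(-4, 14)), 0) = Add(Add(-44, -56), 0) = Add(-100, 0) = -100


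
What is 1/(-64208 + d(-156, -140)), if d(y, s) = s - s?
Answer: -1/64208 ≈ -1.5574e-5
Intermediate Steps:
d(y, s) = 0
1/(-64208 + d(-156, -140)) = 1/(-64208 + 0) = 1/(-64208) = -1/64208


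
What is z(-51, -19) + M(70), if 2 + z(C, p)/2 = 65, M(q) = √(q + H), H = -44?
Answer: 126 + √26 ≈ 131.10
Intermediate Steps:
M(q) = √(-44 + q) (M(q) = √(q - 44) = √(-44 + q))
z(C, p) = 126 (z(C, p) = -4 + 2*65 = -4 + 130 = 126)
z(-51, -19) + M(70) = 126 + √(-44 + 70) = 126 + √26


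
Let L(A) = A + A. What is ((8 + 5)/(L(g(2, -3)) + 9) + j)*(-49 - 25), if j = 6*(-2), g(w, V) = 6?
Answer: 17686/21 ≈ 842.19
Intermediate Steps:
L(A) = 2*A
j = -12
((8 + 5)/(L(g(2, -3)) + 9) + j)*(-49 - 25) = ((8 + 5)/(2*6 + 9) - 12)*(-49 - 25) = (13/(12 + 9) - 12)*(-74) = (13/21 - 12)*(-74) = -239/21*(-74) = 17686/21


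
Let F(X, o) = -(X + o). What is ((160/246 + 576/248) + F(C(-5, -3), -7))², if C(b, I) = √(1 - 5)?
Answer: 1387896853/14538969 - 152108*I/3813 ≈ 95.46 - 39.892*I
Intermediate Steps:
C(b, I) = 2*I (C(b, I) = √(-4) = 2*I)
F(X, o) = -X - o
((160/246 + 576/248) + F(C(-5, -3), -7))² = ((160/246 + 576/248) + (-2*I - 1*(-7)))² = ((160*(1/246) + 576*(1/248)) + (-2*I + 7))² = ((80/123 + 72/31) + (7 - 2*I))² = (11336/3813 + (7 - 2*I))² = (38027/3813 - 2*I)²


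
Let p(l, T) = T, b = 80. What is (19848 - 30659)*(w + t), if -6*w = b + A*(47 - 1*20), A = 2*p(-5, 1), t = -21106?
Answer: 685255235/3 ≈ 2.2842e+8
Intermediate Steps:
A = 2 (A = 2*1 = 2)
w = -67/3 (w = -(80 + 2*(47 - 1*20))/6 = -(80 + 2*(47 - 20))/6 = -(80 + 2*27)/6 = -(80 + 54)/6 = -⅙*134 = -67/3 ≈ -22.333)
(19848 - 30659)*(w + t) = (19848 - 30659)*(-67/3 - 21106) = -10811*(-63385/3) = 685255235/3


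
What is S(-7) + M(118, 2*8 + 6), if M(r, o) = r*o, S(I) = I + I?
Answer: 2582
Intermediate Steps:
S(I) = 2*I
M(r, o) = o*r
S(-7) + M(118, 2*8 + 6) = 2*(-7) + (2*8 + 6)*118 = -14 + (16 + 6)*118 = -14 + 22*118 = -14 + 2596 = 2582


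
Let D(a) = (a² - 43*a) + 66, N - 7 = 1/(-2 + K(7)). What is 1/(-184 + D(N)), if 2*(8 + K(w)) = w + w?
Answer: -9/3242 ≈ -0.0027761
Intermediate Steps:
K(w) = -8 + w (K(w) = -8 + (w + w)/2 = -8 + (2*w)/2 = -8 + w)
N = 20/3 (N = 7 + 1/(-2 + (-8 + 7)) = 7 + 1/(-2 - 1) = 7 + 1/(-3) = 7 - ⅓ = 20/3 ≈ 6.6667)
D(a) = 66 + a² - 43*a
1/(-184 + D(N)) = 1/(-184 + (66 + (20/3)² - 43*20/3)) = 1/(-184 + (66 + 400/9 - 860/3)) = 1/(-184 - 1586/9) = 1/(-3242/9) = -9/3242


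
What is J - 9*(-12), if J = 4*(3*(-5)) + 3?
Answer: 51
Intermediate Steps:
J = -57 (J = 4*(-15) + 3 = -60 + 3 = -57)
J - 9*(-12) = -57 - 9*(-12) = -57 + 108 = 51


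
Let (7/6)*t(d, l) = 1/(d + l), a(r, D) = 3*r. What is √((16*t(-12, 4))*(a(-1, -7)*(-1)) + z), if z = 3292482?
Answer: √161331366/7 ≈ 1814.5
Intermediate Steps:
t(d, l) = 6/(7*(d + l))
√((16*t(-12, 4))*(a(-1, -7)*(-1)) + z) = √((16*(6/(7*(-12 + 4))))*((3*(-1))*(-1)) + 3292482) = √((16*((6/7)/(-8)))*(-3*(-1)) + 3292482) = √((16*((6/7)*(-⅛)))*3 + 3292482) = √((16*(-3/28))*3 + 3292482) = √(-12/7*3 + 3292482) = √(-36/7 + 3292482) = √(23047338/7) = √161331366/7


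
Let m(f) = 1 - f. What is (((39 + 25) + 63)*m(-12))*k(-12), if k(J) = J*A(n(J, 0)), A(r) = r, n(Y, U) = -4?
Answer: 79248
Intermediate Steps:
k(J) = -4*J (k(J) = J*(-4) = -4*J)
(((39 + 25) + 63)*m(-12))*k(-12) = (((39 + 25) + 63)*(1 - 1*(-12)))*(-4*(-12)) = ((64 + 63)*(1 + 12))*48 = (127*13)*48 = 1651*48 = 79248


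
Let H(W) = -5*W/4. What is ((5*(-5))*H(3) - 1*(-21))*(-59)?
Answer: -27081/4 ≈ -6770.3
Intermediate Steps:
H(W) = -5*W/4
((5*(-5))*H(3) - 1*(-21))*(-59) = ((5*(-5))*(-5/4*3) - 1*(-21))*(-59) = (-25*(-15/4) + 21)*(-59) = (375/4 + 21)*(-59) = (459/4)*(-59) = -27081/4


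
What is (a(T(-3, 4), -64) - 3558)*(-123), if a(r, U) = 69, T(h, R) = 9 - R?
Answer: 429147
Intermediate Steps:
(a(T(-3, 4), -64) - 3558)*(-123) = (69 - 3558)*(-123) = -3489*(-123) = 429147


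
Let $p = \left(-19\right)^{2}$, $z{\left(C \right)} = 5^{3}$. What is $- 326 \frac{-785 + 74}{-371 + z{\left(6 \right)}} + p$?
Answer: $- \frac{23830}{41} \approx -581.22$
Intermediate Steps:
$z{\left(C \right)} = 125$
$p = 361$
$- 326 \frac{-785 + 74}{-371 + z{\left(6 \right)}} + p = - 326 \frac{-785 + 74}{-371 + 125} + 361 = - 326 \left(- \frac{711}{-246}\right) + 361 = - 326 \left(\left(-711\right) \left(- \frac{1}{246}\right)\right) + 361 = \left(-326\right) \frac{237}{82} + 361 = - \frac{38631}{41} + 361 = - \frac{23830}{41}$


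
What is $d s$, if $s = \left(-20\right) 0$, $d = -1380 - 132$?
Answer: $0$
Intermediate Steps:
$d = -1512$
$s = 0$
$d s = \left(-1512\right) 0 = 0$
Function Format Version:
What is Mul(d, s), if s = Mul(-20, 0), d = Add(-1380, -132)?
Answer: 0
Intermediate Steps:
d = -1512
s = 0
Mul(d, s) = Mul(-1512, 0) = 0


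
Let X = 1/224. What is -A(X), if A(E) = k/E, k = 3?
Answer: -672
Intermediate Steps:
X = 1/224 ≈ 0.0044643
A(E) = 3/E
-A(X) = -3/1/224 = -3*224 = -1*672 = -672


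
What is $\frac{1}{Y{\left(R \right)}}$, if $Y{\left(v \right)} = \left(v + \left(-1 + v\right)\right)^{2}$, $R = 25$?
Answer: $\frac{1}{2401} \approx 0.00041649$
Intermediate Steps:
$Y{\left(v \right)} = \left(-1 + 2 v\right)^{2}$
$\frac{1}{Y{\left(R \right)}} = \frac{1}{\left(-1 + 2 \cdot 25\right)^{2}} = \frac{1}{\left(-1 + 50\right)^{2}} = \frac{1}{49^{2}} = \frac{1}{2401}$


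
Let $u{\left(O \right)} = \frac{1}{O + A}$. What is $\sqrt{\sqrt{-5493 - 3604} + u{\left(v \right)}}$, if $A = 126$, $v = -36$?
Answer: $\frac{\sqrt{10 + 900 i \sqrt{9097}}}{30} \approx 6.9061 + 6.9053 i$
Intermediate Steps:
$u{\left(O \right)} = \frac{1}{126 + O}$ ($u{\left(O \right)} = \frac{1}{O + 126} = \frac{1}{126 + O}$)
$\sqrt{\sqrt{-5493 - 3604} + u{\left(v \right)}} = \sqrt{\sqrt{-5493 - 3604} + \frac{1}{126 - 36}} = \sqrt{\sqrt{-9097} + \frac{1}{90}} = \sqrt{i \sqrt{9097} + \frac{1}{90}} = \sqrt{\frac{1}{90} + i \sqrt{9097}}$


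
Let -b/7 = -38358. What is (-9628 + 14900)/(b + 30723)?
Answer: 5272/299229 ≈ 0.017619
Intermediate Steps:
b = 268506 (b = -7*(-38358) = 268506)
(-9628 + 14900)/(b + 30723) = (-9628 + 14900)/(268506 + 30723) = 5272/299229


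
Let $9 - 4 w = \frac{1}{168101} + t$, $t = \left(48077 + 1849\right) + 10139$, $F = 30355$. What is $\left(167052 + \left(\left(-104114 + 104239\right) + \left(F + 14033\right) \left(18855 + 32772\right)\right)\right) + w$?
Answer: $\frac{1540996282669355}{672404} \approx 2.2918 \cdot 10^{9}$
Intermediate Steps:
$t = 60065$ ($t = 49926 + 10139 = 60065$)
$w = - \frac{10095473657}{672404}$ ($w = \frac{9}{4} - \frac{\frac{1}{168101} + 60065}{4} = \frac{9}{4} - \frac{5048493283}{336202} = - \frac{10095473657}{672404} \approx -15014.0$)
$\left(167052 + \left(\left(-104114 + 104239\right) + \left(F + 14033\right) \left(18855 + 32772\right)\right)\right) + w = \left(167052 + \left(\left(-104114 + 104239\right) + \left(30355 + 14033\right) \left(18855 + 32772\right)\right)\right) - \frac{10095473657}{672404} = \left(167052 + \left(125 + 44388 \cdot 51627\right)\right) - \frac{10095473657}{672404} = \left(167052 + \left(125 + 2291619276\right)\right) - \frac{10095473657}{672404} = \left(167052 + 2291619401\right) - \frac{10095473657}{672404} = 2291786453 - \frac{10095473657}{672404} = \frac{1540996282669355}{672404}$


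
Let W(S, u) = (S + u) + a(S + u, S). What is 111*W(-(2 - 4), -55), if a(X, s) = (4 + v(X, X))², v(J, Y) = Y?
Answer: 260628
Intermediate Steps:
a(X, s) = (4 + X)²
W(S, u) = S + u + (4 + S + u)² (W(S, u) = (S + u) + (4 + (S + u))² = (S + u) + (4 + S + u)² = S + u + (4 + S + u)²)
111*W(-(2 - 4), -55) = 111*(-(2 - 4) - 55 + (4 - (2 - 4) - 55)²) = 111*(-1*(-2) - 55 + (4 - 1*(-2) - 55)²) = 111*(2 - 55 + (4 + 2 - 55)²) = 111*(2 - 55 + (-49)²) = 111*(2 - 55 + 2401) = 111*2348 = 260628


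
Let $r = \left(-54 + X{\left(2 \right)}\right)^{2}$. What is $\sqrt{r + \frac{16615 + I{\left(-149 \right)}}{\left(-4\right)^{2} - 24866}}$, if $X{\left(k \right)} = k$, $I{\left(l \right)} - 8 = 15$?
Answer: $\frac{\sqrt{16693673857}}{2485} \approx 51.994$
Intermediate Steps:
$I{\left(l \right)} = 23$ ($I{\left(l \right)} = 8 + 15 = 23$)
$r = 2704$ ($r = \left(-54 + 2\right)^{2} = \left(-52\right)^{2} = 2704$)
$\sqrt{r + \frac{16615 + I{\left(-149 \right)}}{\left(-4\right)^{2} - 24866}} = \sqrt{2704 + \frac{16615 + 23}{\left(-4\right)^{2} - 24866}} = \sqrt{2704 + \frac{16638}{16 - 24866}} = \sqrt{2704 + \frac{16638}{-24850}} = \sqrt{2704 + 16638 \left(- \frac{1}{24850}\right)} = \sqrt{2704 - \frac{8319}{12425}} = \sqrt{\frac{33588881}{12425}} = \frac{\sqrt{16693673857}}{2485}$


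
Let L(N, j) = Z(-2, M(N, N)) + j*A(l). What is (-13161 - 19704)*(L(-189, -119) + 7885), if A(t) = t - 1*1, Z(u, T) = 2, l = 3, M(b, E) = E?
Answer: -251384385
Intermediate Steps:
A(t) = -1 + t (A(t) = t - 1 = -1 + t)
L(N, j) = 2 + 2*j (L(N, j) = 2 + j*(-1 + 3) = 2 + j*2 = 2 + 2*j)
(-13161 - 19704)*(L(-189, -119) + 7885) = (-13161 - 19704)*((2 + 2*(-119)) + 7885) = -32865*((2 - 238) + 7885) = -32865*(-236 + 7885) = -32865*7649 = -251384385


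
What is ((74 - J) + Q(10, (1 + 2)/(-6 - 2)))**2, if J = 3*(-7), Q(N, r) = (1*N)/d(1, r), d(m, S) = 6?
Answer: 84100/9 ≈ 9344.4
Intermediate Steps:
Q(N, r) = N/6 (Q(N, r) = (1*N)/6 = N*(1/6) = N/6)
J = -21
((74 - J) + Q(10, (1 + 2)/(-6 - 2)))**2 = ((74 - 1*(-21)) + (1/6)*10)**2 = ((74 + 21) + 5/3)**2 = (95 + 5/3)**2 = (290/3)**2 = 84100/9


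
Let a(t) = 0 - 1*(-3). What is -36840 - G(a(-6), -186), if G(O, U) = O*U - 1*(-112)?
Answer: -36394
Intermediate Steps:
a(t) = 3 (a(t) = 0 + 3 = 3)
G(O, U) = 112 + O*U (G(O, U) = O*U + 112 = 112 + O*U)
-36840 - G(a(-6), -186) = -36840 - (112 + 3*(-186)) = -36840 - (112 - 558) = -36840 - 1*(-446) = -36840 + 446 = -36394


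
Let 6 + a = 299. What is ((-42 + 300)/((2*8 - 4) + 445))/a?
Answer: 258/133901 ≈ 0.0019268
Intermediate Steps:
a = 293 (a = -6 + 299 = 293)
((-42 + 300)/((2*8 - 4) + 445))/a = ((-42 + 300)/((2*8 - 4) + 445))/293 = (258/((16 - 4) + 445))*(1/293) = (258/(12 + 445))*(1/293) = (258/457)*(1/293) = 258/133901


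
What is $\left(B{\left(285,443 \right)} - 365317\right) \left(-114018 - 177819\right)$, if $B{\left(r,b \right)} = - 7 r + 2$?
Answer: $107194648470$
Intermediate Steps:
$B{\left(r,b \right)} = 2 - 7 r$
$\left(B{\left(285,443 \right)} - 365317\right) \left(-114018 - 177819\right) = \left(\left(2 - 1995\right) - 365317\right) \left(-114018 - 177819\right) = \left(\left(2 - 1995\right) - 365317\right) \left(-291837\right) = \left(-1993 - 365317\right) \left(-291837\right) = \left(-367310\right) \left(-291837\right) = 107194648470$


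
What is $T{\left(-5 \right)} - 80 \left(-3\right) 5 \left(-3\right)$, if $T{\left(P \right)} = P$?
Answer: $-3605$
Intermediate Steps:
$T{\left(-5 \right)} - 80 \left(-3\right) 5 \left(-3\right) = -5 - 80 \left(-3\right) 5 \left(-3\right) = -5 - 80 \left(\left(-15\right) \left(-3\right)\right) = -5 - 3600 = -3605$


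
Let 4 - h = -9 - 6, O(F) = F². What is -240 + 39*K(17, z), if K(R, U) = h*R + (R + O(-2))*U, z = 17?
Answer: 26280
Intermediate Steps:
h = 19 (h = 4 - (-9 - 6) = 4 - 1*(-15) = 4 + 15 = 19)
K(R, U) = 19*R + U*(4 + R) (K(R, U) = 19*R + (R + (-2)²)*U = 19*R + (R + 4)*U = 19*R + (4 + R)*U = 19*R + U*(4 + R))
-240 + 39*K(17, z) = -240 + 39*(4*17 + 19*17 + 17*17) = -240 + 39*(68 + 323 + 289) = -240 + 39*680 = -240 + 26520 = 26280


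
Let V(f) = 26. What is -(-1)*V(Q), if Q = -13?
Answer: 26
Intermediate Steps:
-(-1)*V(Q) = -(-1)*26 = -1*(-26) = 26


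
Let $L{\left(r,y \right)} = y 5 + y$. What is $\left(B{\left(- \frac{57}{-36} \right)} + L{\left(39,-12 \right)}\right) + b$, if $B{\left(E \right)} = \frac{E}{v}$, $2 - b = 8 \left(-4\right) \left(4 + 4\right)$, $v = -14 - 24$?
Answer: $\frac{4463}{24} \approx 185.96$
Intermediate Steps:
$v = -38$ ($v = -14 - 24 = -38$)
$L{\left(r,y \right)} = 6 y$ ($L{\left(r,y \right)} = 5 y + y = 6 y$)
$b = 258$ ($b = 2 - 8 \left(-4\right) \left(4 + 4\right) = 2 - \left(-32\right) 8 = 2 - -256 = 2 + 256 = 258$)
$B{\left(E \right)} = - \frac{E}{38}$ ($B{\left(E \right)} = \frac{E}{-38} = E \left(- \frac{1}{38}\right) = - \frac{E}{38}$)
$\left(B{\left(- \frac{57}{-36} \right)} + L{\left(39,-12 \right)}\right) + b = \left(- \frac{\left(-57\right) \frac{1}{-36}}{38} + 6 \left(-12\right)\right) + 258 = \left(- \frac{\left(-57\right) \left(- \frac{1}{36}\right)}{38} - 72\right) + 258 = \left(\left(- \frac{1}{38}\right) \frac{19}{12} - 72\right) + 258 = \left(- \frac{1}{24} - 72\right) + 258 = - \frac{1729}{24} + 258 = \frac{4463}{24}$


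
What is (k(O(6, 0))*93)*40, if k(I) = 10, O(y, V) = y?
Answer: 37200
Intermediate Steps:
(k(O(6, 0))*93)*40 = (10*93)*40 = 930*40 = 37200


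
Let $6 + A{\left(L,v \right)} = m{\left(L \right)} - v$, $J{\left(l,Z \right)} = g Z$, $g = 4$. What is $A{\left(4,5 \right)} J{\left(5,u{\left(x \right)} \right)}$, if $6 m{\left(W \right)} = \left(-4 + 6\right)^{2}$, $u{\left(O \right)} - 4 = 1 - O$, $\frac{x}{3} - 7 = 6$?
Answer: $\frac{4216}{3} \approx 1405.3$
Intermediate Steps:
$x = 39$ ($x = 21 + 3 \cdot 6 = 21 + 18 = 39$)
$u{\left(O \right)} = 5 - O$ ($u{\left(O \right)} = 4 - \left(-1 + O\right) = 5 - O$)
$J{\left(l,Z \right)} = 4 Z$
$m{\left(W \right)} = \frac{2}{3}$ ($m{\left(W \right)} = \frac{\left(-4 + 6\right)^{2}}{6} = \frac{2^{2}}{6} = \frac{1}{6} \cdot 4 = \frac{2}{3}$)
$A{\left(L,v \right)} = - \frac{16}{3} - v$ ($A{\left(L,v \right)} = -6 - \left(- \frac{2}{3} + v\right) = - \frac{16}{3} - v$)
$A{\left(4,5 \right)} J{\left(5,u{\left(x \right)} \right)} = \left(- \frac{16}{3} - 5\right) 4 \left(5 - 39\right) = - \frac{31 \cdot 4 \left(-34\right)}{3} = \left(- \frac{31}{3}\right) \left(-136\right) = \frac{4216}{3}$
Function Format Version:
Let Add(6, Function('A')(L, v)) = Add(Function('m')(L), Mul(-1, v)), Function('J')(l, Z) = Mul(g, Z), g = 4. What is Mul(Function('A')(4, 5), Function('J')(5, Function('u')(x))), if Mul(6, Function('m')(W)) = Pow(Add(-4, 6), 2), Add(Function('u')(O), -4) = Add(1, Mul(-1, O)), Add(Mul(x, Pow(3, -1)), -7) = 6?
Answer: Rational(4216, 3) ≈ 1405.3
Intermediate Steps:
x = 39 (x = Add(21, Mul(3, 6)) = Add(21, 18) = 39)
Function('u')(O) = Add(5, Mul(-1, O)) (Function('u')(O) = Add(4, Add(1, Mul(-1, O))) = Add(5, Mul(-1, O)))
Function('J')(l, Z) = Mul(4, Z)
Function('m')(W) = Rational(2, 3) (Function('m')(W) = Mul(Rational(1, 6), Pow(Add(-4, 6), 2)) = Mul(Rational(1, 6), Pow(2, 2)) = Mul(Rational(1, 6), 4) = Rational(2, 3))
Function('A')(L, v) = Add(Rational(-16, 3), Mul(-1, v)) (Function('A')(L, v) = Add(-6, Add(Rational(2, 3), Mul(-1, v))) = Add(Rational(-16, 3), Mul(-1, v)))
Mul(Function('A')(4, 5), Function('J')(5, Function('u')(x))) = Mul(Add(Rational(-16, 3), Mul(-1, 5)), Mul(4, Add(5, Mul(-1, 39)))) = Mul(Add(Rational(-16, 3), -5), Mul(4, Add(5, -39))) = Mul(Rational(-31, 3), Mul(4, -34)) = Mul(Rational(-31, 3), -136) = Rational(4216, 3)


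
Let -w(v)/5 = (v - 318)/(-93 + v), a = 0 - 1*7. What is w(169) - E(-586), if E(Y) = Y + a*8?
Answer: 49537/76 ≈ 651.80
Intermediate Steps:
a = -7 (a = 0 - 7 = -7)
w(v) = -5*(-318 + v)/(-93 + v) (w(v) = -5*(v - 318)/(-93 + v) = -5*(-318 + v)/(-93 + v))
E(Y) = -56 + Y (E(Y) = Y - 7*8 = Y - 56 = -56 + Y)
w(169) - E(-586) = 5*(318 - 1*169)/(-93 + 169) - (-56 - 586) = 5*(318 - 169)/76 - 1*(-642) = 5*(1/76)*149 + 642 = 745/76 + 642 = 49537/76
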